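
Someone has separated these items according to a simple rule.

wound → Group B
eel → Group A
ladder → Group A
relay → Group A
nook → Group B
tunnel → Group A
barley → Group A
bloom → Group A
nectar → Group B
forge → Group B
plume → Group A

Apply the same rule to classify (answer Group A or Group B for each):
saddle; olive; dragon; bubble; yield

Group A, Group A, Group B, Group A, Group A

The simplest hypothesis consistent with all the labels is: contains 'l'.
saddle: has 'l', checks out → Group A. olive: has 'l', checks out → Group A. dragon: no 'l', does not pass → Group B. bubble: has 'l', checks out → Group A. yield: has 'l', checks out → Group A.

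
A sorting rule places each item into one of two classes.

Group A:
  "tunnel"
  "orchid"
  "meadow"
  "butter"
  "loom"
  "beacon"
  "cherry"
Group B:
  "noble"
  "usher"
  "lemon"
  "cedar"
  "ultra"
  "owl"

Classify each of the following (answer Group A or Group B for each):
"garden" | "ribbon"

The simplest hypothesis consistent with all the labels is: even length.
"garden" → length 6 → Group A.
"ribbon" → length 6 → Group A.

Group A, Group A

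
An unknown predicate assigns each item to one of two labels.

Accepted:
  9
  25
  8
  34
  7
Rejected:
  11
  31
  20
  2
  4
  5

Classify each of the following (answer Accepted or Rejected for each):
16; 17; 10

The common property of the 'Accepted' items is: digit sum ≥ 6. No 'Rejected' item has it.
16 — digit sum 1+6 = 7, hence Accepted. 17 — digit sum 1+7 = 8, hence Accepted. 10 — digit sum 1+0 = 1, hence Rejected.

Accepted, Accepted, Rejected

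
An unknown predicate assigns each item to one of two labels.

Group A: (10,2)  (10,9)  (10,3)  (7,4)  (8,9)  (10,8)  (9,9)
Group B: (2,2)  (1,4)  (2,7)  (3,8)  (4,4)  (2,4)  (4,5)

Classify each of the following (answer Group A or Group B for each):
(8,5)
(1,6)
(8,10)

Group A, Group B, Group A

'Group A' ⟺ first ≥ 5.
(8,5) → first 8 → Group A.
(1,6) → first 1 → Group B.
(8,10) → first 8 → Group A.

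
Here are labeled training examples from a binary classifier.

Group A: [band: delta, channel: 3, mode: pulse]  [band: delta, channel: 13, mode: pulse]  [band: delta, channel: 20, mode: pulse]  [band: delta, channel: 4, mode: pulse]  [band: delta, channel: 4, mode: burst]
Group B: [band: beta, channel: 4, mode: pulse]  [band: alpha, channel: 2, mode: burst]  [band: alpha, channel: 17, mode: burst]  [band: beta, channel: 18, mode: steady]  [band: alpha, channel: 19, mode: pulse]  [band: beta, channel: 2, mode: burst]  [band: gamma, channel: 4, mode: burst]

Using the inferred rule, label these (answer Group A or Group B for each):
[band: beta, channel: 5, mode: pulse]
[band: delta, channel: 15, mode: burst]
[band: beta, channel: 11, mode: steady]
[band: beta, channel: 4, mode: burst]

Group B, Group A, Group B, Group B

The simplest hypothesis consistent with all the labels is: band is delta.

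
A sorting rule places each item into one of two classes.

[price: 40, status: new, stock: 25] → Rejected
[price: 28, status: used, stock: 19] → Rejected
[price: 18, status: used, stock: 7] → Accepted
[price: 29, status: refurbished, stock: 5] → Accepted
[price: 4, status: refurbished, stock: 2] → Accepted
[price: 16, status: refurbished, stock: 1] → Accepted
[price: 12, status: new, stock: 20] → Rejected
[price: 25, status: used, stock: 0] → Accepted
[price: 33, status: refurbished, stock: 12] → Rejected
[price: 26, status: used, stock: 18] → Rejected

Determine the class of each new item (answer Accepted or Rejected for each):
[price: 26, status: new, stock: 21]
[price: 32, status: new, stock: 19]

Rejected, Rejected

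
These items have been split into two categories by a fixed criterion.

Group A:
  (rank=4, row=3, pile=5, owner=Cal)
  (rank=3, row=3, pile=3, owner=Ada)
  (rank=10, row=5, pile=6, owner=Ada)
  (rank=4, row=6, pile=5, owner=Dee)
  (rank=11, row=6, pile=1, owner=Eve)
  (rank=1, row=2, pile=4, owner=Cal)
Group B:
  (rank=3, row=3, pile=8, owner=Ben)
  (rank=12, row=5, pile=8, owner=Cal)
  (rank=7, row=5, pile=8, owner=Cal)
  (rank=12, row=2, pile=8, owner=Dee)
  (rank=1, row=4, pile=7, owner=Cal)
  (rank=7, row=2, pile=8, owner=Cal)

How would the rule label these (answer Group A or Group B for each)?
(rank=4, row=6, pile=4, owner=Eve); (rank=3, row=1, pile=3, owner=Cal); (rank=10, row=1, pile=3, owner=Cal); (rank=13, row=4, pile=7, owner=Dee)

The pattern is that an item is 'Group A' exactly when: pile ≤ 6.
(rank=4, row=6, pile=4, owner=Eve): pile = 4 — satisfies this, so Group A. (rank=3, row=1, pile=3, owner=Cal): pile = 3 — satisfies this, so Group A. (rank=10, row=1, pile=3, owner=Cal): pile = 3 — satisfies this, so Group A. (rank=13, row=4, pile=7, owner=Dee): pile = 7 — fails this test, so Group B.

Group A, Group A, Group A, Group B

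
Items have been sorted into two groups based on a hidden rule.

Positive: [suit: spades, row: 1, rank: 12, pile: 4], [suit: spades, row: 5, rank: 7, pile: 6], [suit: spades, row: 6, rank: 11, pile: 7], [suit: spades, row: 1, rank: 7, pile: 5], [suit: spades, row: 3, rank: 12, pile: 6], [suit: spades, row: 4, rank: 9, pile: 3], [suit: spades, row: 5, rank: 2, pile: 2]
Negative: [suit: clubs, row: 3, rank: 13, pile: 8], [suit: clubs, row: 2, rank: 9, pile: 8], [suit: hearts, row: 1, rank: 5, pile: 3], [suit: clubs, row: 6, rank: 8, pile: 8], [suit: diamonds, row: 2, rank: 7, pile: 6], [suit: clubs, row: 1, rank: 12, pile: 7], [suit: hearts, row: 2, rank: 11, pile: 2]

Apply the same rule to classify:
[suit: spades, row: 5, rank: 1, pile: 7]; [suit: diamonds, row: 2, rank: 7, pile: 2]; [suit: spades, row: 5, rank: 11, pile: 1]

All 'Positive' examples share one property — suit is spades — and every 'Negative' example lacks it.
[suit: spades, row: 5, rank: 1, pile: 7]: Positive (suit is spades).
[suit: diamonds, row: 2, rank: 7, pile: 2]: Negative (suit is diamonds).
[suit: spades, row: 5, rank: 11, pile: 1]: Positive (suit is spades).

Positive, Negative, Positive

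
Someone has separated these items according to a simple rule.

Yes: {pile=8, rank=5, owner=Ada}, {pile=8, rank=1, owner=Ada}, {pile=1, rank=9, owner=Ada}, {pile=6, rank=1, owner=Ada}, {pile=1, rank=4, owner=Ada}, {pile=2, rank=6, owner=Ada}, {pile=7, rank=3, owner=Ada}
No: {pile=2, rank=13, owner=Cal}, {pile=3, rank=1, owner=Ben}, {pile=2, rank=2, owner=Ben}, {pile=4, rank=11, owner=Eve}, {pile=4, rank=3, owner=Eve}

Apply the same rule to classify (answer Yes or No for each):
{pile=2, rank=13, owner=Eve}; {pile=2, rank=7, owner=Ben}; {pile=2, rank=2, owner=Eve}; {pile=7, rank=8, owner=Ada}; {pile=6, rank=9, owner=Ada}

A rule that fits every label: owner is Ada — true of each 'Yes' example, false of each 'No' one.
{pile=2, rank=13, owner=Eve} → owner is Eve → No. {pile=2, rank=7, owner=Ben} → owner is Ben → No. {pile=2, rank=2, owner=Eve} → owner is Eve → No. {pile=7, rank=8, owner=Ada} → owner is Ada → Yes. {pile=6, rank=9, owner=Ada} → owner is Ada → Yes.

No, No, No, Yes, Yes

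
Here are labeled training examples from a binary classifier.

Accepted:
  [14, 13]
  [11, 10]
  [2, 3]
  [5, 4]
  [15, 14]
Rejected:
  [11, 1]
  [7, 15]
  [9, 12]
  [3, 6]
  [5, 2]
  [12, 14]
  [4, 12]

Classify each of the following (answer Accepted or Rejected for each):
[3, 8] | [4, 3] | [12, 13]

One predicate separates the groups cleanly: |first − second| ≤ 1.
[3, 8] — |3−8| = 5, hence Rejected. [4, 3] — |4−3| = 1, hence Accepted. [12, 13] — |12−13| = 1, hence Accepted.

Rejected, Accepted, Accepted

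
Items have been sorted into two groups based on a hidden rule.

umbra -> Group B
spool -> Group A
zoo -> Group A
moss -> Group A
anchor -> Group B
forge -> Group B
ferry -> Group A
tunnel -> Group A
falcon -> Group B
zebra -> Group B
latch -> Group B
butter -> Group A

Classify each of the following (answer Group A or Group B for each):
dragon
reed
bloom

The distinguishing property — has a double letter — holds for all the 'Group A' cases and none of the 'Group B' cases.
dragon: no doubled letter, doesn't qualify → Group B. reed: 'ee' doubled, qualifies → Group A. bloom: 'oo' doubled, qualifies → Group A.

Group B, Group A, Group A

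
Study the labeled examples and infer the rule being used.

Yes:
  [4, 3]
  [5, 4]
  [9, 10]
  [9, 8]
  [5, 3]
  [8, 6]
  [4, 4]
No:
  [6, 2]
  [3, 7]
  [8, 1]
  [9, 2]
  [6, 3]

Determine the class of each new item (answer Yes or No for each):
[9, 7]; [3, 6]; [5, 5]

'Yes' ⟺ |first − second| ≤ 2.

Yes, No, Yes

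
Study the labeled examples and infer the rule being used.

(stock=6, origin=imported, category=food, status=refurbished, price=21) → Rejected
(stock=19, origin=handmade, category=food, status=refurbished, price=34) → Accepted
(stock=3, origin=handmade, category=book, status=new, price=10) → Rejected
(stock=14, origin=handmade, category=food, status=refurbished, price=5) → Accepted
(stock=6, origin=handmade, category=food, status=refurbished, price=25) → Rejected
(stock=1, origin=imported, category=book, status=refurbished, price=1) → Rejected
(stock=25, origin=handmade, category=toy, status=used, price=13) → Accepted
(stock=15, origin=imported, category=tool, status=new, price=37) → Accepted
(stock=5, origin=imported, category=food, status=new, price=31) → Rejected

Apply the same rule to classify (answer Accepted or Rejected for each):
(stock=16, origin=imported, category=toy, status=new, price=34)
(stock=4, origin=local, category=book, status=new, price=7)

Accepted, Rejected

Rule: stock ≥ 14. This holds for each 'Accepted' example and fails for each 'Rejected' one.
(stock=16, origin=imported, category=toy, status=new, price=34): Accepted (stock = 16). (stock=4, origin=local, category=book, status=new, price=7): Rejected (stock = 4).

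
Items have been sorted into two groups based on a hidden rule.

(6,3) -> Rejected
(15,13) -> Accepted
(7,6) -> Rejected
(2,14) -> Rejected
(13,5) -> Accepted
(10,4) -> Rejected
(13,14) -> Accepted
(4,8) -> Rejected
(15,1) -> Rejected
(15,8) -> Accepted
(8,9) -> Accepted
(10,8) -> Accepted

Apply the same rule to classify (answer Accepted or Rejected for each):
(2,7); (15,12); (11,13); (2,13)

Rejected, Accepted, Accepted, Rejected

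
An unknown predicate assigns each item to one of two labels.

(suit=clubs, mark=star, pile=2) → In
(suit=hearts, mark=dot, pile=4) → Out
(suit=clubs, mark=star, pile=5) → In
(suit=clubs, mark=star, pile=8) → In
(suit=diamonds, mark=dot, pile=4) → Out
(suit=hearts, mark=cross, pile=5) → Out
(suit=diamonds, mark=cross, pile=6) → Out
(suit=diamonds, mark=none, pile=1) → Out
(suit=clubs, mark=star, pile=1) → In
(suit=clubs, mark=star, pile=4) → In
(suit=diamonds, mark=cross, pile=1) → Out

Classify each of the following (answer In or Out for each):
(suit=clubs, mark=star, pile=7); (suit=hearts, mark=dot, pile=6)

A rule that fits every label: mark is star — true of each 'In' example, false of each 'Out' one.
(suit=clubs, mark=star, pile=7): In (mark is star).
(suit=hearts, mark=dot, pile=6): Out (mark is dot).

In, Out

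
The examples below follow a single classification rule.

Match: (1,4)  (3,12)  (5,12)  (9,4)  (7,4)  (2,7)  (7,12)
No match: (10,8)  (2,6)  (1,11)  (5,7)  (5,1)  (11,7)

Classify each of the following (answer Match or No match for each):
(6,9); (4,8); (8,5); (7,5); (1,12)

Match, No match, Match, No match, Match

The classifier is using: sum is odd.
(6,9): 6+9 = 15 — qualifies, so Match. (4,8): 4+8 = 12 — does not satisfy this, so No match. (8,5): 8+5 = 13 — qualifies, so Match. (7,5): 7+5 = 12 — does not satisfy this, so No match. (1,12): 1+12 = 13 — qualifies, so Match.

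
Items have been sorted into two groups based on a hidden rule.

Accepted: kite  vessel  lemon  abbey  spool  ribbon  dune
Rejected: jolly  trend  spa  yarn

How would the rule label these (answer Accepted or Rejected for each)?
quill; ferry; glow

Accepted, Rejected, Rejected

The simplest hypothesis consistent with all the labels is: has ≥ 2 vowels.
quill → 2 vowels → Accepted.
ferry → 1 vowel → Rejected.
glow → 1 vowel → Rejected.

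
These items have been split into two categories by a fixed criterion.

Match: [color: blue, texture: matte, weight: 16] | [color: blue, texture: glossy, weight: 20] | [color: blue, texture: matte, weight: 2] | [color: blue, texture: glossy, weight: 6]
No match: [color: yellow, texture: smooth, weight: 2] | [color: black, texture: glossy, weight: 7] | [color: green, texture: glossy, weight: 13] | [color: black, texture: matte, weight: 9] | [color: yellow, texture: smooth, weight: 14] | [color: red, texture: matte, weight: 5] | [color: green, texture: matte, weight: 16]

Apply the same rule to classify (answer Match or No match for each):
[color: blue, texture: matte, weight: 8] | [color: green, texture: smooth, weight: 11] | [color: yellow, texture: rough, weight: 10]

Every 'Match' example satisfies: color is blue. None of the 'No match' examples do.
[color: blue, texture: matte, weight: 8]: color is blue, meets the rule → Match. [color: green, texture: smooth, weight: 11]: color is green, does not fit → No match. [color: yellow, texture: rough, weight: 10]: color is yellow, does not fit → No match.

Match, No match, No match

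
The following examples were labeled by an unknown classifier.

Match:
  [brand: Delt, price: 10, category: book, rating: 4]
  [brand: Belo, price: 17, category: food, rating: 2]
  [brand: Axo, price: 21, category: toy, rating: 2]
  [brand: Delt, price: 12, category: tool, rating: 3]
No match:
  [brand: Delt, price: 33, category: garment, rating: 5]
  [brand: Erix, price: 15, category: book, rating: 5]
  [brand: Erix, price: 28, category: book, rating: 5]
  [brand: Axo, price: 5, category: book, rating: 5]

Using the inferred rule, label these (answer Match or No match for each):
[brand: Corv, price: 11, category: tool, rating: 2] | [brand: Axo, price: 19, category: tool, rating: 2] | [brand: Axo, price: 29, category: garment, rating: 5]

Match, Match, No match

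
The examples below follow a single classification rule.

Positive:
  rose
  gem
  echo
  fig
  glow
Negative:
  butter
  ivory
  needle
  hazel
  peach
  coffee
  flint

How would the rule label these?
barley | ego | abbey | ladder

Negative, Positive, Negative, Negative

The distinguishing property — length ≤ 4 — holds for all the 'Positive' cases and none of the 'Negative' cases.
barley — length 6, hence Negative. ego — length 3, hence Positive. abbey — length 5, hence Negative. ladder — length 6, hence Negative.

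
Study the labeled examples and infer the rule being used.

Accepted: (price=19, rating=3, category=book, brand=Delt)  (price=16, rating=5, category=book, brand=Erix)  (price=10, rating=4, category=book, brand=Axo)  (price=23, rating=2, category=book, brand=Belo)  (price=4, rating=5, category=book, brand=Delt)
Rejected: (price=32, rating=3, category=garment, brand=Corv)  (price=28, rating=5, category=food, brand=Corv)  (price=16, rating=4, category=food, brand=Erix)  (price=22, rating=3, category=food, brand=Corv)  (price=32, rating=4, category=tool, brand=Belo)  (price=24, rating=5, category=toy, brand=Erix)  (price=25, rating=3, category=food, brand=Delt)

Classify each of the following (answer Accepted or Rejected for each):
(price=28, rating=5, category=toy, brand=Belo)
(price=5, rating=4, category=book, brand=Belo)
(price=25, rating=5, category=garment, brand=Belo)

The common property of the 'Accepted' items is: category is book. No 'Rejected' item has it.

Rejected, Accepted, Rejected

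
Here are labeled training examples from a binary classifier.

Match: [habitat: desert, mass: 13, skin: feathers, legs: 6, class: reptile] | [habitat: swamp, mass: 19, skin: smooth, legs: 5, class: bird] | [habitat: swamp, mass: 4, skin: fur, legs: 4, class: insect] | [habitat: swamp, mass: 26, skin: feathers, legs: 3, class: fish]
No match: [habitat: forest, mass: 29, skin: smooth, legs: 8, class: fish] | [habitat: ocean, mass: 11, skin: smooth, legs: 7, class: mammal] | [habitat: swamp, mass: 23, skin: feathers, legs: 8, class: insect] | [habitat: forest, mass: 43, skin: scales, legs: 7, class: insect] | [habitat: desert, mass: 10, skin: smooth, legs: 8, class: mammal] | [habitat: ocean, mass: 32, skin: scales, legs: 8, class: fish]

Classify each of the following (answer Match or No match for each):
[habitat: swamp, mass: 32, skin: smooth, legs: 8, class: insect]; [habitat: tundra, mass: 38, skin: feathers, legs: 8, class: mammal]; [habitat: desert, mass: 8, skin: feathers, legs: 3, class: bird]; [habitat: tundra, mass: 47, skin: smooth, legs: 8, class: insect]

No match, No match, Match, No match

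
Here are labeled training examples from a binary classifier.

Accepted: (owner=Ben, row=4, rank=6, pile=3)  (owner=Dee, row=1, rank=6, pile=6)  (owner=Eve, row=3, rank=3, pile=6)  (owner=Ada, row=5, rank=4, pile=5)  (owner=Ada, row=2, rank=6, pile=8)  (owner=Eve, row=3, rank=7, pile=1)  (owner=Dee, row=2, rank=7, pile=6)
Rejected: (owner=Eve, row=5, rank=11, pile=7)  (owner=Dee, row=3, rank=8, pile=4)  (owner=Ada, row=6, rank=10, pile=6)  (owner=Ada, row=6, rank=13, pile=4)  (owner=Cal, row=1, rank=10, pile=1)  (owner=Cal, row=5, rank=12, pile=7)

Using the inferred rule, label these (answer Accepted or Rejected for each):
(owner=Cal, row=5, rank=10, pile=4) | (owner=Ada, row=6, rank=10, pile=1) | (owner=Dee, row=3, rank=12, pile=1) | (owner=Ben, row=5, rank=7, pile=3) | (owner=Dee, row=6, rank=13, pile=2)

The distinguishing property — rank ≤ 7 — holds for all the 'Accepted' cases and none of the 'Rejected' cases.
(owner=Cal, row=5, rank=10, pile=4) — rank = 10, hence Rejected. (owner=Ada, row=6, rank=10, pile=1) — rank = 10, hence Rejected. (owner=Dee, row=3, rank=12, pile=1) — rank = 12, hence Rejected. (owner=Ben, row=5, rank=7, pile=3) — rank = 7, hence Accepted. (owner=Dee, row=6, rank=13, pile=2) — rank = 13, hence Rejected.

Rejected, Rejected, Rejected, Accepted, Rejected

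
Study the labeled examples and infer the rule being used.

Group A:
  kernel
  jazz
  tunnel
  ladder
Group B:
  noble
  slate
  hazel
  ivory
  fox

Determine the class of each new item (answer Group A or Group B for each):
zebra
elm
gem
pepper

Group B, Group B, Group B, Group A

The common property of the 'Group A' items is: even length. No 'Group B' item has it.
zebra: Group B (length 5).
elm: Group B (length 3).
gem: Group B (length 3).
pepper: Group A (length 6).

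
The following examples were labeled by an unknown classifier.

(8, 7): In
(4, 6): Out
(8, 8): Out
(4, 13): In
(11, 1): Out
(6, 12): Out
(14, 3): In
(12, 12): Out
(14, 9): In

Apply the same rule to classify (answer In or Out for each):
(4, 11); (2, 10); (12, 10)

In, Out, Out

The simplest hypothesis consistent with all the labels is: sum is odd.
(4, 11) — 4+11 = 15, hence In. (2, 10) — 2+10 = 12, hence Out. (12, 10) — 12+10 = 22, hence Out.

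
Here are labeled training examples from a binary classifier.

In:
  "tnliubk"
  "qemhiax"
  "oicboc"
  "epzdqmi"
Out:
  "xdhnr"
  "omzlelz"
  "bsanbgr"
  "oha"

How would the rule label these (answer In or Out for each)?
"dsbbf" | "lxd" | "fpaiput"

Out, Out, In

The distinguishing property — contains 'i' — holds for all the 'In' cases and none of the 'Out' cases.
Out: "dsbbf", since no 'i'.
Out: "lxd", since no 'i'.
In: "fpaiput", since has 'i'.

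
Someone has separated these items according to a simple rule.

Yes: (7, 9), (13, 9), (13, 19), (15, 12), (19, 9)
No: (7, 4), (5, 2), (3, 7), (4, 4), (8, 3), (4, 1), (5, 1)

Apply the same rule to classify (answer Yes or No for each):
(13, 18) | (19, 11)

The classifier is using: sum ≥ 16.
(13, 18): 13+18 = 31, checks out → Yes.
(19, 11): 19+11 = 30, checks out → Yes.

Yes, Yes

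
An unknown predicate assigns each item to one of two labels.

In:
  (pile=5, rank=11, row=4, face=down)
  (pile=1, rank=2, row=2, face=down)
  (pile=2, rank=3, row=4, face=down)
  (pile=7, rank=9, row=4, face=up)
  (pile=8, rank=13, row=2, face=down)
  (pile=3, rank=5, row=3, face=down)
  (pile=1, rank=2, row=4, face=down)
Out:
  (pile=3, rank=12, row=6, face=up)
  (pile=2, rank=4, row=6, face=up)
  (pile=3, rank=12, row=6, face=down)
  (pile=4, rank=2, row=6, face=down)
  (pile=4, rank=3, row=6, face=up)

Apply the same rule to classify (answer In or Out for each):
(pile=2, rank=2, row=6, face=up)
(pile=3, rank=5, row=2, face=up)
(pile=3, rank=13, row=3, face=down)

The common property of the 'In' items is: row ≤ 4. No 'Out' item has it.

Out, In, In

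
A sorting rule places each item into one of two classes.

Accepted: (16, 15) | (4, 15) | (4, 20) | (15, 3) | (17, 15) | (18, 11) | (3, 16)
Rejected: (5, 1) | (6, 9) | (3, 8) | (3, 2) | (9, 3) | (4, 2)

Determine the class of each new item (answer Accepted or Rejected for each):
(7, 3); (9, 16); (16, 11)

The common property of the 'Accepted' items is: sum ≥ 18. No 'Rejected' item has it.
(7, 3): 7+3 = 10, does not fit → Rejected. (9, 16): 9+16 = 25, fits → Accepted. (16, 11): 16+11 = 27, fits → Accepted.

Rejected, Accepted, Accepted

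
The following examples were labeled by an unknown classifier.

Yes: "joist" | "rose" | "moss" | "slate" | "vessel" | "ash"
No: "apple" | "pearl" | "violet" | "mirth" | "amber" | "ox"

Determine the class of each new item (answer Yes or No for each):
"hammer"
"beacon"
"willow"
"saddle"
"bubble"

No, No, No, Yes, No

Every 'Yes' example satisfies: contains 's'. None of the 'No' examples do.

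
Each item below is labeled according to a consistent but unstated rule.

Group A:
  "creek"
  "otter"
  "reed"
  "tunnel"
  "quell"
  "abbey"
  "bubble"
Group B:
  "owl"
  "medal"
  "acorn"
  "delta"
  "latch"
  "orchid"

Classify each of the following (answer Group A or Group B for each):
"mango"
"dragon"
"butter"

Group B, Group B, Group A

One predicate separates the groups cleanly: has a double letter.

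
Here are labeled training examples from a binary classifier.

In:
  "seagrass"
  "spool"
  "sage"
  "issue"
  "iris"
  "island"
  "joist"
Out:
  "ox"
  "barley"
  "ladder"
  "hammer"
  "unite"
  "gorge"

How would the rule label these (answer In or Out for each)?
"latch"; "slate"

Out, In

Looking at the examples, the only property every 'In' case has and every 'Out' case lacks is: contains 's'.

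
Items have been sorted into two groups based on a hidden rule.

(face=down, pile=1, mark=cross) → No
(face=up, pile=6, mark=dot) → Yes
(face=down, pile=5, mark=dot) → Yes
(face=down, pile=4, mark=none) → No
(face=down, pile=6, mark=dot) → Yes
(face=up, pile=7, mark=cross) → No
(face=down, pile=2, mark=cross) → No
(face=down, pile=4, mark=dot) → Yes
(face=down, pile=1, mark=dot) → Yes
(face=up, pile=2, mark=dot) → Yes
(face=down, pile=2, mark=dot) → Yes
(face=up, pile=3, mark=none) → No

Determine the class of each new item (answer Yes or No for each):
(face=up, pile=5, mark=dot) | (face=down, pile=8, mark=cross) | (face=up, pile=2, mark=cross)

Yes, No, No

The simplest hypothesis consistent with all the labels is: mark is dot.
(face=up, pile=5, mark=dot) → mark is dot → Yes. (face=down, pile=8, mark=cross) → mark is cross → No. (face=up, pile=2, mark=cross) → mark is cross → No.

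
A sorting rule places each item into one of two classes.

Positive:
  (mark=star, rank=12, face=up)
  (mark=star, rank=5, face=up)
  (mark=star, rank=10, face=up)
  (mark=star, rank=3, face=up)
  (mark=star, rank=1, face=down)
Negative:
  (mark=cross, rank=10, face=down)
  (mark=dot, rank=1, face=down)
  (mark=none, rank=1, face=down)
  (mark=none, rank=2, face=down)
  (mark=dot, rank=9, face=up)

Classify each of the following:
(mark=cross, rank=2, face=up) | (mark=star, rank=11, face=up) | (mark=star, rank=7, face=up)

Negative, Positive, Positive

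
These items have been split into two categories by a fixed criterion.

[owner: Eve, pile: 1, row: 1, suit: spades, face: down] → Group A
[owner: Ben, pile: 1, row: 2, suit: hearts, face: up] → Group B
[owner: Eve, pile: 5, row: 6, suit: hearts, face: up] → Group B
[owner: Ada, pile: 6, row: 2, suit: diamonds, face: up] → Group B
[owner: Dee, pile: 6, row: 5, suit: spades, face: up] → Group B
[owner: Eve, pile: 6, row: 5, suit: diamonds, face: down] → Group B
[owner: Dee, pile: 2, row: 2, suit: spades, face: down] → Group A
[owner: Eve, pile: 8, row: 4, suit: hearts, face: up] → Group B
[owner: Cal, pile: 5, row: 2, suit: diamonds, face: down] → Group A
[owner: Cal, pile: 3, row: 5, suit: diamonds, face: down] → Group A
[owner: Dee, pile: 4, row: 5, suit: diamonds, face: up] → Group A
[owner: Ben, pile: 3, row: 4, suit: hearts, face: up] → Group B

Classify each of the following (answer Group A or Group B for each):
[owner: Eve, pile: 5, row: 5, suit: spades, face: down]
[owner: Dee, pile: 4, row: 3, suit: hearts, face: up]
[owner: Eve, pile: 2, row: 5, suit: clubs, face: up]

Every 'Group A' example satisfies: suit is not hearts AND pile ≤ 5. None of the 'Group B' examples do.
[owner: Eve, pile: 5, row: 5, suit: spades, face: down]: Group A (suit is spades, pile = 5). [owner: Dee, pile: 4, row: 3, suit: hearts, face: up]: Group B (suit is hearts, pile = 4). [owner: Eve, pile: 2, row: 5, suit: clubs, face: up]: Group A (suit is clubs, pile = 2).

Group A, Group B, Group A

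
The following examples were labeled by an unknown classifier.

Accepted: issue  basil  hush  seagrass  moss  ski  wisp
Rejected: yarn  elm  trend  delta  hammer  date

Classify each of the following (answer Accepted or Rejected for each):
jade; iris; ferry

Rejected, Accepted, Rejected

The classifier is using: contains 's'.
jade: Rejected (no 's'). iris: Accepted (has 's'). ferry: Rejected (no 's').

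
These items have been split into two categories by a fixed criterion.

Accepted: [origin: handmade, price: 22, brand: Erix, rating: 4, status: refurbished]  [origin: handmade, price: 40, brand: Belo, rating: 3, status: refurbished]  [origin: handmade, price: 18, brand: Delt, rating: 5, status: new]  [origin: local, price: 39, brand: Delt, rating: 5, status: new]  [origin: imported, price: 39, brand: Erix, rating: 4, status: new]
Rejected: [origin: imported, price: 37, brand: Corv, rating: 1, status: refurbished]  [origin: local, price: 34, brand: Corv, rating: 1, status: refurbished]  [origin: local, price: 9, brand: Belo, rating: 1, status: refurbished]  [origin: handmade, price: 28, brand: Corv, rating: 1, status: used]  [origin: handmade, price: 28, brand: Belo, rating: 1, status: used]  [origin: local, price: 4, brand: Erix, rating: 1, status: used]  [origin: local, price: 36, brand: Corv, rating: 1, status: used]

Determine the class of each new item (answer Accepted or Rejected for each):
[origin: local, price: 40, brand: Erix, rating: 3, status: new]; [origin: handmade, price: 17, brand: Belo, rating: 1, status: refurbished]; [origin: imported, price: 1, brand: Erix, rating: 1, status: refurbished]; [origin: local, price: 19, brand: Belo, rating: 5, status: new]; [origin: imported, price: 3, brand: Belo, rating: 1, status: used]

The common property of the 'Accepted' items is: rating ≥ 3. No 'Rejected' item has it.
Accepted: [origin: local, price: 40, brand: Erix, rating: 3, status: new], since rating = 3. Rejected: [origin: handmade, price: 17, brand: Belo, rating: 1, status: refurbished], since rating = 1. Rejected: [origin: imported, price: 1, brand: Erix, rating: 1, status: refurbished], since rating = 1. Accepted: [origin: local, price: 19, brand: Belo, rating: 5, status: new], since rating = 5. Rejected: [origin: imported, price: 3, brand: Belo, rating: 1, status: used], since rating = 1.

Accepted, Rejected, Rejected, Accepted, Rejected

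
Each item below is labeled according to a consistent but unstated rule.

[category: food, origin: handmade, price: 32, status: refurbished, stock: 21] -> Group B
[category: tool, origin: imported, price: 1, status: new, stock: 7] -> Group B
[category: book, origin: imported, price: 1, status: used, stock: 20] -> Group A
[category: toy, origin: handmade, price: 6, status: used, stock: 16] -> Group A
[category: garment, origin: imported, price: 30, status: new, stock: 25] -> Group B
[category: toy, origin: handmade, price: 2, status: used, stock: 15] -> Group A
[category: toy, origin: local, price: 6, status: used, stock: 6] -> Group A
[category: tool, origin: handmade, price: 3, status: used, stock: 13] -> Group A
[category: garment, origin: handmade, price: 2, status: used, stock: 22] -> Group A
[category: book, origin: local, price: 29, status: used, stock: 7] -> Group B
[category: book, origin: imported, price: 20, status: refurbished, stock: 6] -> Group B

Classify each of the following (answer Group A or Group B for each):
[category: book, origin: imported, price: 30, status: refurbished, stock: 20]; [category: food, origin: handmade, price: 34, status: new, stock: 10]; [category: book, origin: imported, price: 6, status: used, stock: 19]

Group B, Group B, Group A

One predicate separates the groups cleanly: status is used AND price ≤ 6.
[category: book, origin: imported, price: 30, status: refurbished, stock: 20]: Group B (status is refurbished, price = 30).
[category: food, origin: handmade, price: 34, status: new, stock: 10]: Group B (status is new, price = 34).
[category: book, origin: imported, price: 6, status: used, stock: 19]: Group A (status is used, price = 6).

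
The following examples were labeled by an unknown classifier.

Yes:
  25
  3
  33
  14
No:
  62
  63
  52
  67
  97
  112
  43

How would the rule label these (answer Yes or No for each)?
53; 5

No, Yes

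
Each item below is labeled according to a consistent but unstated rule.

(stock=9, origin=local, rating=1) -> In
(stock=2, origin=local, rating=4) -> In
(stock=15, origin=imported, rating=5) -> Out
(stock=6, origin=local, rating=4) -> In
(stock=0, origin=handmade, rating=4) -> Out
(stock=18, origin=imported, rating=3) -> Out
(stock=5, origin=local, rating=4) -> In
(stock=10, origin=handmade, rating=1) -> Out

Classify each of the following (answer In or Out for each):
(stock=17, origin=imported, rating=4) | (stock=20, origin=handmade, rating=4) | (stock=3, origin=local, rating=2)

Out, Out, In

The pattern is that an item is 'In' exactly when: origin is local.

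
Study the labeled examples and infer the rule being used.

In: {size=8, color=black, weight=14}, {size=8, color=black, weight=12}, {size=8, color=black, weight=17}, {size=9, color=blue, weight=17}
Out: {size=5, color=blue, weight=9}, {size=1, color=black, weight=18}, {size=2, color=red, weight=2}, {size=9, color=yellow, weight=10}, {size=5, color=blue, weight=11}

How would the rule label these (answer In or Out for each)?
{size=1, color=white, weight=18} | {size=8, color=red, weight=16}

Out, In

The simplest hypothesis consistent with all the labels is: size ≥ 2 AND weight ≥ 12.
{size=1, color=white, weight=18} → size = 1, weight = 18 → Out. {size=8, color=red, weight=16} → size = 8, weight = 16 → In.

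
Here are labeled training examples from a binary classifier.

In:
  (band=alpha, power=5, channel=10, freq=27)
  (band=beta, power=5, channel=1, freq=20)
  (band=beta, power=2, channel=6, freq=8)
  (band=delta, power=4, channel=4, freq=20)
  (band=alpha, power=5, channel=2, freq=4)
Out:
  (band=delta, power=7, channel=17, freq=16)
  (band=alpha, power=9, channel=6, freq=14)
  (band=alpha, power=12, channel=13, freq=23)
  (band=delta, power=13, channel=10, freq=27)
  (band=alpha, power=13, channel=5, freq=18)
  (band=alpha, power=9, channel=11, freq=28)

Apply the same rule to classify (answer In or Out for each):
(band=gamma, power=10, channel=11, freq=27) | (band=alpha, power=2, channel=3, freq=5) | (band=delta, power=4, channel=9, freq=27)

The rule appears to be: power ≤ 5.

Out, In, In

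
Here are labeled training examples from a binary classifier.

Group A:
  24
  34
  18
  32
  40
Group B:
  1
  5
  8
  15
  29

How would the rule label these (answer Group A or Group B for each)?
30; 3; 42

Group A, Group B, Group A

The simplest hypothesis consistent with all the labels is: even AND at least 15.
30: Group A (30 is even, 30 ≥ 15).
3: Group B (3 is odd, 3 < 15).
42: Group A (42 is even, 42 ≥ 15).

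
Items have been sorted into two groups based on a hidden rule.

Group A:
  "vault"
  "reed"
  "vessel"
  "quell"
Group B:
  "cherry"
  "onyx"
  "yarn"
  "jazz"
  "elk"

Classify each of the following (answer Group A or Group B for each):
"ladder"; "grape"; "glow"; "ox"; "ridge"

Group A, Group A, Group B, Group B, Group A

Every 'Group A' example satisfies: has ≥ 2 vowels. None of the 'Group B' examples do.
"ladder" — 2 vowels, hence Group A. "grape" — 2 vowels, hence Group A. "glow" — 1 vowel, hence Group B. "ox" — 1 vowel, hence Group B. "ridge" — 2 vowels, hence Group A.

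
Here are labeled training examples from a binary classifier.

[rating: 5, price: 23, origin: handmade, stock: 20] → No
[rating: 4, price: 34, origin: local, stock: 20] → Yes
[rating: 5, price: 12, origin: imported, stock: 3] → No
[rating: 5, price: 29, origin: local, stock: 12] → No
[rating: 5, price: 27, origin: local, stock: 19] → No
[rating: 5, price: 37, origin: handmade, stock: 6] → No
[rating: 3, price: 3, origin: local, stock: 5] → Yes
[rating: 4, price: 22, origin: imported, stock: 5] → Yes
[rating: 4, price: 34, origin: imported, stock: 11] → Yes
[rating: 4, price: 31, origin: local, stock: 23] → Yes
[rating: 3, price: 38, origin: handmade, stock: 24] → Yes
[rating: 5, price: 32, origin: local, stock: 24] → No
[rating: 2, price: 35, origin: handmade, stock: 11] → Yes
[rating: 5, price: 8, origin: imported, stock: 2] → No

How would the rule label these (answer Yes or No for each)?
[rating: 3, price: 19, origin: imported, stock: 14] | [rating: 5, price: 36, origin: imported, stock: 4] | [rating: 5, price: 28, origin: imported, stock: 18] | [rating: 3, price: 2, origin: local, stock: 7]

Yes, No, No, Yes

The pattern is that an item is 'Yes' exactly when: rating ≤ 4.
[rating: 3, price: 19, origin: imported, stock: 14]: Yes (rating = 3).
[rating: 5, price: 36, origin: imported, stock: 4]: No (rating = 5).
[rating: 5, price: 28, origin: imported, stock: 18]: No (rating = 5).
[rating: 3, price: 2, origin: local, stock: 7]: Yes (rating = 3).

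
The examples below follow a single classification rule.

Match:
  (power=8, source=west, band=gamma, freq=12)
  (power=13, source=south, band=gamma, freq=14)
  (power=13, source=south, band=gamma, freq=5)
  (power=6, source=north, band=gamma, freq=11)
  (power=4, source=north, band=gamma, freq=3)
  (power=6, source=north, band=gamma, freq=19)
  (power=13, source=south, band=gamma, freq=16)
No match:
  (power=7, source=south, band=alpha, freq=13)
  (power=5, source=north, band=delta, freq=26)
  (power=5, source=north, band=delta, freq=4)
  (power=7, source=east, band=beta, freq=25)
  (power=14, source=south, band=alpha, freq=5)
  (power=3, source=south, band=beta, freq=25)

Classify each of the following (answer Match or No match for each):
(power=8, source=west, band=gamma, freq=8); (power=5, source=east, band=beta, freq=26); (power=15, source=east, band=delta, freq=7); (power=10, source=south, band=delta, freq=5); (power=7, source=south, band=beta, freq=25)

Match, No match, No match, No match, No match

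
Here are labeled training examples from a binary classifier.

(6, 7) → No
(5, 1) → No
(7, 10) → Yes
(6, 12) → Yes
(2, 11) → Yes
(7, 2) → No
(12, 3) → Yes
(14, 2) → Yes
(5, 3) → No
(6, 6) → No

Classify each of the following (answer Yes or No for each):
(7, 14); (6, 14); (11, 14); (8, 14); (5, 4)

Yes, Yes, Yes, Yes, No

The distinguishing property — max ≥ 10 — holds for all the 'Yes' cases and none of the 'No' cases.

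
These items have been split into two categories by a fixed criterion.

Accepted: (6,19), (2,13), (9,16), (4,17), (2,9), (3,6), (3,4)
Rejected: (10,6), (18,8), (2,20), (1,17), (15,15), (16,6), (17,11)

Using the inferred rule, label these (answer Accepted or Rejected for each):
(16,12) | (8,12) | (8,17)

Rejected, Rejected, Accepted

The simplest hypothesis consistent with all the labels is: sum is odd.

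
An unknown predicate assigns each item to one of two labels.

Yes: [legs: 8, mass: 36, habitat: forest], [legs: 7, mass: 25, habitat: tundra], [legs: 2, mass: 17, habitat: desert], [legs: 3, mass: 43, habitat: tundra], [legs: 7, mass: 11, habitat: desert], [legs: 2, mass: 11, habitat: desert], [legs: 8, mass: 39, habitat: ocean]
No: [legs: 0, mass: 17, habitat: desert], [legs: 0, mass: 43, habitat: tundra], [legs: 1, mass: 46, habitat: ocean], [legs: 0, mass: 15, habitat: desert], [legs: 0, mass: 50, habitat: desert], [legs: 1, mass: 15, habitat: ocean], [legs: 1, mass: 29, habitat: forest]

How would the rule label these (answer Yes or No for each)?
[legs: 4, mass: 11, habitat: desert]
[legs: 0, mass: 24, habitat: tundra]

Yes, No

'Yes' ⟺ legs ≥ 2.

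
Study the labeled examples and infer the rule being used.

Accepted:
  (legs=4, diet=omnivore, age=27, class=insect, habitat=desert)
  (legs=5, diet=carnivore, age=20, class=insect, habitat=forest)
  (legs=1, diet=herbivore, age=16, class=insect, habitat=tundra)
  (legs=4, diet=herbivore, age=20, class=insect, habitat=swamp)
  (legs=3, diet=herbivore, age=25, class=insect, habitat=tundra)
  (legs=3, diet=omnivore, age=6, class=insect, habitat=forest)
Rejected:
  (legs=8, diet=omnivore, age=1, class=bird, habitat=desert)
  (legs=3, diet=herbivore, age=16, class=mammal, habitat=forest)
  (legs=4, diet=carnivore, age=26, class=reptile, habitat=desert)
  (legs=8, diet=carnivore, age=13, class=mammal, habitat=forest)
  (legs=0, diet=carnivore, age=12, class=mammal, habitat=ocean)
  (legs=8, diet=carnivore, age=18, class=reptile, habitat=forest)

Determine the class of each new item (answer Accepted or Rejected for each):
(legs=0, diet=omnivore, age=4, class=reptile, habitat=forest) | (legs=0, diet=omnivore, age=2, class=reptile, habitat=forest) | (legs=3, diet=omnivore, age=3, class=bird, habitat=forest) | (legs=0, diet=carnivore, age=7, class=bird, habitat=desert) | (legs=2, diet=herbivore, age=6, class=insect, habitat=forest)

Rejected, Rejected, Rejected, Rejected, Accepted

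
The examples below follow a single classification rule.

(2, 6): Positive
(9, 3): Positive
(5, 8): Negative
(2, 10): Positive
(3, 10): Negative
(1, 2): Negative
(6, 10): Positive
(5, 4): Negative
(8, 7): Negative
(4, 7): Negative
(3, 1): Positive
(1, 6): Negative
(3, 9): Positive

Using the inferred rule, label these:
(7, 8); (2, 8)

Negative, Positive

All 'Positive' examples share one property — sum is even — and every 'Negative' example lacks it.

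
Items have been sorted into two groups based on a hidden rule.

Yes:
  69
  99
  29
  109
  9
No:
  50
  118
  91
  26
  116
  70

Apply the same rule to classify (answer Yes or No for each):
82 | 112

No, No

All 'Yes' examples share one property — ends in digit 9 — and every 'No' example lacks it.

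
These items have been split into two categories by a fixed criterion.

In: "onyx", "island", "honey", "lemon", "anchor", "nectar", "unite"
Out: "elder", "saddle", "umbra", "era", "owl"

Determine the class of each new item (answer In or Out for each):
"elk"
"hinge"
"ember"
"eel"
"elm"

Out, In, Out, Out, Out

Rule: contains 'n'. This holds for each 'In' example and fails for each 'Out' one.
"elk": no 'n', doesn't qualify → Out. "hinge": has 'n', meets the rule → In. "ember": no 'n', doesn't qualify → Out. "eel": no 'n', doesn't qualify → Out. "elm": no 'n', doesn't qualify → Out.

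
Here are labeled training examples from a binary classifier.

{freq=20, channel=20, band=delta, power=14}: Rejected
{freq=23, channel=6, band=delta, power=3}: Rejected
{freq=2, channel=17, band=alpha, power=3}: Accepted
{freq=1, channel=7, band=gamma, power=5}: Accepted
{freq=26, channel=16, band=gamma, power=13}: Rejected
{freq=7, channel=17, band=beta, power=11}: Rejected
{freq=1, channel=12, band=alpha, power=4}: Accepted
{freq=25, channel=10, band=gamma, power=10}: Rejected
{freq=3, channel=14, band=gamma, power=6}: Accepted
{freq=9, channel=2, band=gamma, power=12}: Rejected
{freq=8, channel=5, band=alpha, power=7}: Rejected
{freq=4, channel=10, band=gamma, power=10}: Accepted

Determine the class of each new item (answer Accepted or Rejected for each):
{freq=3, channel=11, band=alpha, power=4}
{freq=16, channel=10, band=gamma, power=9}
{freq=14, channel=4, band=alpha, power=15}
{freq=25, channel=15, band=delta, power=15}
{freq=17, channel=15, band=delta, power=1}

Accepted, Rejected, Rejected, Rejected, Rejected

The common property of the 'Accepted' items is: freq ≤ 4. No 'Rejected' item has it.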